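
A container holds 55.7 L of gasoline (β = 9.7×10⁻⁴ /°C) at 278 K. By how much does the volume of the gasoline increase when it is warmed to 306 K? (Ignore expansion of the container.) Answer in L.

|ΔT| = |306 − 278| = 28 K
ΔV = βV₀ΔT = (9.7×10⁻⁴)(55.7)(28) = 1.51 L

ΔV = 1.51 L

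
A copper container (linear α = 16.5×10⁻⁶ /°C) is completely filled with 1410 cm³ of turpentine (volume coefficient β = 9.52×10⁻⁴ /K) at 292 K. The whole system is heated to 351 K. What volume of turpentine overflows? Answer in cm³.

The container also expands: β_container ≈ 3α = 4.95×10⁻⁵ /K
Net overflow = V₀(β_liq − 3α_cont)ΔT
β − 3α = 9.52×10⁻⁴ − 4.95×10⁻⁵ = 9.025×10⁻⁴ /K; ΔT = 59 K
ΔV = 1410 × 9.025×10⁻⁴ × 59 = 75.1 cm³

75.1 cm³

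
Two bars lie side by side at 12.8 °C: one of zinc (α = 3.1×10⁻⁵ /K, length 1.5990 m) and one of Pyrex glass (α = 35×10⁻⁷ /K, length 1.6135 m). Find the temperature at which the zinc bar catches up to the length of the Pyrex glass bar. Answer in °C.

T = 342.9 °C

Equal length when α₁L₁ΔT − α₂L₂ΔT = L₂ − L₁ = 1.45×10⁻² m
α₁L₁ = 4.9569×10⁻⁵, α₂L₂ = 5.64725×10⁻⁶ → Δ(αL) = 4.392175×10⁻⁵ m/K
ΔT = 1.45×10⁻² / 4.392175×10⁻⁵ = 330.133 K, so T = 12.8 + 330.133 = 342.933 °C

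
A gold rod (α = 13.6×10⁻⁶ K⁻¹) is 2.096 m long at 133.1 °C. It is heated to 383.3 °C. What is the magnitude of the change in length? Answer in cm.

ΔL = 0.713 cm

|ΔT| = |383.3 − 133.1| = 250.2 K
ΔL = αL₀ΔT = (13.6×10⁻⁶)(2.096)(250.2) = 7.13×10⁻³ m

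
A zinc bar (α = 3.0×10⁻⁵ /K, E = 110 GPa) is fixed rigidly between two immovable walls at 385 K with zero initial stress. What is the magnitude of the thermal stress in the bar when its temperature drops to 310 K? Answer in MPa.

σ = 248 MPa

Fully constrained: the free strain ε = αΔT is blocked, so σ = Eε = EαΔT.
|ΔT| = 75 K
σ = 110×10⁹ × 3.0×10⁻⁵ × 75 = 2.48×10⁸ Pa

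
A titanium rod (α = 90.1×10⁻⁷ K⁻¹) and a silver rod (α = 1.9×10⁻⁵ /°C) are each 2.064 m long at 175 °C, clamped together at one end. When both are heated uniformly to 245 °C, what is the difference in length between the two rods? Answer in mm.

1.44 mm

ΔT = 70 K
titanium: ΔL = 90.1×10⁻⁷ × 2.064 m × 70 = 1.3018×10⁻³ m = 1.3018 mm
silver: ΔL = 1.9×10⁻⁵ × 2.064 m × 70 = 2.7451×10⁻³ m = 2.7451 mm
difference = 2.7451 − 1.3018 = 1.4433 mm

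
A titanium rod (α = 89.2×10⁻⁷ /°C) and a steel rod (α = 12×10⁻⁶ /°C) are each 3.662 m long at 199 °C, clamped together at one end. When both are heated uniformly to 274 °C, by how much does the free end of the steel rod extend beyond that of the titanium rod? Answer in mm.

ΔT = 75 K
titanium: ΔL = 89.2×10⁻⁷ × 3.662 m × 75 = 2.4499×10⁻³ m = 2.4499 mm
steel: ΔL = 12×10⁻⁶ × 3.662 m × 75 = 3.2958×10⁻³ m = 3.2958 mm
difference = 3.2958 − 2.4499 = 0.8459 mm

0.846 mm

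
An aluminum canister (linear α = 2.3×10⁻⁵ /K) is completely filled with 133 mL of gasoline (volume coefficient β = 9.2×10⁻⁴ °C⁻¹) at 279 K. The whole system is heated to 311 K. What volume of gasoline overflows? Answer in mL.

The canister also expands: β_container ≈ 3α = 6.9×10⁻⁵ /K
Net overflow = V₀(β_liq − 3α_cont)ΔT
β − 3α = 9.20×10⁻⁴ − 6.9×10⁻⁵ = 8.51×10⁻⁴ /K; ΔT = 32 K
ΔV = 133 × 8.51×10⁻⁴ × 32 = 3.62 mL

3.62 mL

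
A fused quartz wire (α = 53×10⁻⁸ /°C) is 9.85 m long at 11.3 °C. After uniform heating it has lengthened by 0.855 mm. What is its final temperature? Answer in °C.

ΔL = αL₀ΔT ⇒ ΔT = ΔL / (αL₀)
ΔT = 0.855×10⁻³ m / (53×10⁻⁸ × 9.85 m) = 163.78 K
T = 11.3 + 163.78 = 175.08 °C

T = 175 °C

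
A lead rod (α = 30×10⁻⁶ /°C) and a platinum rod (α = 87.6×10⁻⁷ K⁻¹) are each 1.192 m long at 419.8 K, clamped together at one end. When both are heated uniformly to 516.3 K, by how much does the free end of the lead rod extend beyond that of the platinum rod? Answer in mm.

2.44 mm

ΔT = 96.5 K
lead: ΔL = 30×10⁻⁶ × 1.192 m × 96.5 = 3.4508×10⁻³ m = 3.4508 mm
platinum: ΔL = 87.6×10⁻⁷ × 1.192 m × 96.5 = 1.0076×10⁻³ m = 1.0076 mm
difference = 3.4508 − 1.0076 = 2.4432 mm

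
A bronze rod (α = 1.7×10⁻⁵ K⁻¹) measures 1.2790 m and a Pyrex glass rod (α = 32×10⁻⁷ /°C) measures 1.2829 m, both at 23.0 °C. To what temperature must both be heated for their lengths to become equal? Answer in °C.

Equal length when α₁L₁ΔT − α₂L₂ΔT = L₂ − L₁ = 3.90×10⁻³ m
α₁L₁ = 2.1743×10⁻⁵, α₂L₂ = 4.10528×10⁻⁶ → Δ(αL) = 1.763772×10⁻⁵ m/K
ΔT = 3.90×10⁻³ / 1.763772×10⁻⁵ = 221.117 K, so T = 23.0 + 221.117 = 244.117 °C

T = 244.1 °C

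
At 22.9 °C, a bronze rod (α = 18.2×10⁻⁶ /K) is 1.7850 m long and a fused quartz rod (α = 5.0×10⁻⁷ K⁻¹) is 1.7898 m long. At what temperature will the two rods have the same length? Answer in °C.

Equal length when α₁L₁ΔT − α₂L₂ΔT = L₂ − L₁ = 4.80×10⁻³ m
α₁L₁ = 3.2487×10⁻⁵, α₂L₂ = 8.949×10⁻⁷ → Δ(αL) = 3.15921×10⁻⁵ m/K
ΔT = 4.80×10⁻³ / 3.15921×10⁻⁵ = 151.937 K, so T = 22.9 + 151.937 = 174.837 °C

T = 174.8 °C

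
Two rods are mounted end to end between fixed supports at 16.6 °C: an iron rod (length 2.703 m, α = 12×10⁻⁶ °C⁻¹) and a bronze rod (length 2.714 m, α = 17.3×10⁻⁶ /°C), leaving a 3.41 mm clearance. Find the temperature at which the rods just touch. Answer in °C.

T = 59.6 °C

Gap closes when ΔL₁ + ΔL₂ = 3.41 mm = 3.41×10⁻³ m
(α₁L₁ + α₂L₂)ΔT = g
α₁L₁ + α₂L₂ = 12×10⁻⁶×2.703 + 17.3×10⁻⁶×2.714 = 7.93882×10⁻⁵ m/K
ΔT = 3.41×10⁻³ / 7.93882×10⁻⁵ = 42.953 K
T = 16.6 + 42.953 = 59.553 °C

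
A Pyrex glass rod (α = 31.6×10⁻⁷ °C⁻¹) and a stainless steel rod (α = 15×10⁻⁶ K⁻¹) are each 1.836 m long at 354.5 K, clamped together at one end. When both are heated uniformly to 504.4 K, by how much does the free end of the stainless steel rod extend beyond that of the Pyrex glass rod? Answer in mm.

ΔT = 149.9 K
Pyrex glass: ΔL = 31.6×10⁻⁷ × 1.836 m × 149.9 = 8.6968×10⁻⁴ m = 0.86968 mm
stainless steel: ΔL = 15×10⁻⁶ × 1.836 m × 149.9 = 4.1282×10⁻³ m = 4.1282 mm
difference = 4.1282 − 0.86968 = 3.25852 mm

3.26 mm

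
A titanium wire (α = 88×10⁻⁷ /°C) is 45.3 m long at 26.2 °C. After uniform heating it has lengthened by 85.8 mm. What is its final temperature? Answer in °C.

ΔL = αL₀ΔT ⇒ ΔT = ΔL / (αL₀)
ΔT = 85.8×10⁻³ m / (88×10⁻⁷ × 45.3 m) = 215.23 K
T = 26.2 + 215.23 = 241.43 °C

T = 241 °C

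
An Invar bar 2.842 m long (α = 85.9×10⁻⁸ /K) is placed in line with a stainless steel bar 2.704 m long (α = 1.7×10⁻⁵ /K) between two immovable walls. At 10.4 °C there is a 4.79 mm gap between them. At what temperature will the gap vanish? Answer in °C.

T = 109 °C

α₁L₁ = 2.441278×10⁻⁶ m/K, α₂L₂ = 4.5968×10⁻⁵ m/K → total 4.8409278×10⁻⁵ m/K
ΔT = g/(α₁L₁+α₂L₂) = 4.79×10⁻³ / 4.8409278×10⁻⁵ = 98.95 K
T = 10.4 + 98.95 = 109.35 °C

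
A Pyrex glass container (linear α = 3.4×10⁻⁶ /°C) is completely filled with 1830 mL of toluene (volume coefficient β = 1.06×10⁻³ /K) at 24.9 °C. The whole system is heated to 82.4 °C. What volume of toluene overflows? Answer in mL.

110 mL

The container also expands: β_container ≈ 3α = 1.02×10⁻⁵ /K
Net overflow = V₀(β_liq − 3α_cont)ΔT
β − 3α = 1.06×10⁻³ − 1.02×10⁻⁵ = 1.0498×10⁻³ /K; ΔT = 57.5 K
ΔV = 1830 × 1.0498×10⁻³ × 57.5 = 110 mL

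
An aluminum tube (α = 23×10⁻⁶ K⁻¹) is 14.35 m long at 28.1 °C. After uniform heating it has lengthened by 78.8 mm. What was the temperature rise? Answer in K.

ΔT = 239 K

ΔL = αL₀ΔT ⇒ ΔT = ΔL / (αL₀)
ΔT = 78.8×10⁻³ m / (23×10⁻⁶ × 14.35 m) = 238.75 K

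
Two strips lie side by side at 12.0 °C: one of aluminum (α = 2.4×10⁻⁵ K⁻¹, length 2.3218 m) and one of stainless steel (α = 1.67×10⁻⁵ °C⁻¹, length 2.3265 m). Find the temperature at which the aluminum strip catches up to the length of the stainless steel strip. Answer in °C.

Equal length when α₁L₁ΔT − α₂L₂ΔT = L₂ − L₁ = 4.70×10⁻³ m
α₁L₁ = 5.57232×10⁻⁵, α₂L₂ = 3.885255×10⁻⁵ → Δ(αL) = 1.687065×10⁻⁵ m/K
ΔT = 4.70×10⁻³ / 1.687065×10⁻⁵ = 278.590 K, so T = 12.0 + 278.590 = 290.590 °C

T = 290.6 °C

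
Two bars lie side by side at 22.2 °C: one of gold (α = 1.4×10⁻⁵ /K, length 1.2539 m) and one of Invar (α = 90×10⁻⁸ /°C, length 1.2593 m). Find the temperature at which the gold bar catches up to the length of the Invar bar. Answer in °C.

Equal length when α₁L₁ΔT − α₂L₂ΔT = L₂ − L₁ = 5.40×10⁻³ m
α₁L₁ = 1.75546×10⁻⁵, α₂L₂ = 1.13337×10⁻⁶ → Δ(αL) = 1.642123×10⁻⁵ m/K
ΔT = 5.40×10⁻³ / 1.642123×10⁻⁵ = 328.843 K, so T = 22.2 + 328.843 = 351.043 °C

T = 351.0 °C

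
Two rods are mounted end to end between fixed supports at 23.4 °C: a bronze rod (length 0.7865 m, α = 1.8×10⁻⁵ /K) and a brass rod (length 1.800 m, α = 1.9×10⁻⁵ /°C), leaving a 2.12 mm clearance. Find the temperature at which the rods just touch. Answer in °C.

T = 67.2 °C

Gap closes when ΔL₁ + ΔL₂ = 2.12 mm = 2.12×10⁻³ m
(α₁L₁ + α₂L₂)ΔT = g
α₁L₁ + α₂L₂ = 1.8×10⁻⁵×0.7865 + 1.9×10⁻⁵×1.800 = 4.8357×10⁻⁵ m/K
ΔT = 2.12×10⁻³ / 4.8357×10⁻⁵ = 43.841 K
T = 23.4 + 43.841 = 67.241 °C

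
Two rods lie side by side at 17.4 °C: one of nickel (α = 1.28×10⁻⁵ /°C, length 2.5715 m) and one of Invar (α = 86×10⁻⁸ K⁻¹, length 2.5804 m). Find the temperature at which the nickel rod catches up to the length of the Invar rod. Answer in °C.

L₁(1 + α₁ΔT) = L₂(1 + α₂ΔT) ⇒ ΔT = (L₂ − L₁)/(α₁L₁ − α₂L₂)
L₂ − L₁ = 2.5804 − 2.5715 = 8.90×10⁻³ m
α₁L₁ − α₂L₂ = 1.28×10⁻⁵×2.5715 − 86×10⁻⁸×2.5804 = 3.0696056×10⁻⁵ m/K
ΔT = 8.90×10⁻³ / 3.0696056×10⁻⁵ = 289.940 K
T = 17.4 + 289.940 = 307.340 °C

T = 307.3 °C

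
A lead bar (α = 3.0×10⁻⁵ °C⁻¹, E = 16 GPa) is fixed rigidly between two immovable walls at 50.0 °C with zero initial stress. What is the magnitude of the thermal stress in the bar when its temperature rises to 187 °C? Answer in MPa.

Fully constrained: the free strain ε = αΔT is blocked, so σ = Eε = EαΔT.
|ΔT| = 137.0 K
σ = 16.0×10⁹ × 3.0×10⁻⁵ × 137.0 = 6.58×10⁷ Pa

σ = 65.8 MPa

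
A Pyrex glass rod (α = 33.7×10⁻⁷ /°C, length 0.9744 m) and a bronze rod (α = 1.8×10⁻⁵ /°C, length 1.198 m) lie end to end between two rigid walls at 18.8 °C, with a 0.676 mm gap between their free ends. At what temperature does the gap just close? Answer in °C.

T = 46.0 °C

Gap closes when ΔL₁ + ΔL₂ = 0.676 mm = 6.76×10⁻⁴ m
(α₁L₁ + α₂L₂)ΔT = g
α₁L₁ + α₂L₂ = 33.7×10⁻⁷×0.9744 + 1.8×10⁻⁵×1.198 = 2.4847728×10⁻⁵ m/K
ΔT = 6.76×10⁻⁴ / 2.4847728×10⁻⁵ = 27.206 K
T = 18.8 + 27.206 = 46.006 °C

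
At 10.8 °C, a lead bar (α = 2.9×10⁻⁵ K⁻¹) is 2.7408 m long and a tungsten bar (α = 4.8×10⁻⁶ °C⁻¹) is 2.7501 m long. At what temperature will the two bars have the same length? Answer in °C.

Equal length when α₁L₁ΔT − α₂L₂ΔT = L₂ − L₁ = 9.30×10⁻³ m
α₁L₁ = 7.94832×10⁻⁵, α₂L₂ = 1.320048×10⁻⁵ → Δ(αL) = 6.628272×10⁻⁵ m/K
ΔT = 9.30×10⁻³ / 6.628272×10⁻⁵ = 140.308 K, so T = 10.8 + 140.308 = 151.108 °C

T = 151.1 °C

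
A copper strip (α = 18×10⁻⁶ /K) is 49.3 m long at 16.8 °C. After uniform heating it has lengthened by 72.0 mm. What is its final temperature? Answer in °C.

ΔL = αL₀ΔT ⇒ ΔT = ΔL / (αL₀)
ΔT = 72.0×10⁻³ m / (18×10⁻⁶ × 49.3 m) = 81.136 K
T = 16.8 + 81.136 = 97.936 °C

T = 97.9 °C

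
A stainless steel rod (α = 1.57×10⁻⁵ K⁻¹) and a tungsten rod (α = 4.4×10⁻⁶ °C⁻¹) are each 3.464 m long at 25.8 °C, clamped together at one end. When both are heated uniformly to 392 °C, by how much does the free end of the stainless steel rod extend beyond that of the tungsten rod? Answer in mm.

ΔT = 366.2 K
stainless steel: ΔL = 1.57×10⁻⁵ × 3.464 m × 366.2 = 1.9916×10⁻² m = 19.916 mm
tungsten: ΔL = 4.4×10⁻⁶ × 3.464 m × 366.2 = 5.5815×10⁻³ m = 5.5815 mm
difference = 19.916 − 5.5815 = 14.3345 mm

14.3 mm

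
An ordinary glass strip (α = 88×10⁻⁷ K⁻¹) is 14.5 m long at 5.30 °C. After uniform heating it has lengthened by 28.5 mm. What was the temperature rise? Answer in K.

ΔT = 223 K

ΔL = αL₀ΔT ⇒ ΔT = ΔL / (αL₀)
ΔT = 28.5×10⁻³ m / (88×10⁻⁷ × 14.5 m) = 223.35 K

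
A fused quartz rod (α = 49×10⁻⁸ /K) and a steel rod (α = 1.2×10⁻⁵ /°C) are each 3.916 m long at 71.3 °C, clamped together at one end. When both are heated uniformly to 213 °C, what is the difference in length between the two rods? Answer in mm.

6.39 mm

ΔT = 141.7 K
fused quartz: ΔL = 49×10⁻⁸ × 3.916 m × 141.7 = 2.7190×10⁻⁴ m = 0.27190 mm
steel: ΔL = 1.2×10⁻⁵ × 3.916 m × 141.7 = 6.6588×10⁻³ m = 6.6588 mm
difference = 6.6588 − 0.27190 = 6.3869 mm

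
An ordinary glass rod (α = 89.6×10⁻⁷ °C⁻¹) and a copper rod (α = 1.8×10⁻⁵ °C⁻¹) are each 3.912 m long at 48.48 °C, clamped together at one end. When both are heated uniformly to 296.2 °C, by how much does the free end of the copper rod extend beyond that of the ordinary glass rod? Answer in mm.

ΔT = 247.72 K
ordinary glass: ΔL = 89.6×10⁻⁷ × 3.912 m × 247.72 = 8.6830×10⁻³ m = 8.6830 mm
copper: ΔL = 1.8×10⁻⁵ × 3.912 m × 247.72 = 1.7443×10⁻² m = 17.443 mm
difference = 17.443 − 8.6830 = 8.760 mm

8.76 mm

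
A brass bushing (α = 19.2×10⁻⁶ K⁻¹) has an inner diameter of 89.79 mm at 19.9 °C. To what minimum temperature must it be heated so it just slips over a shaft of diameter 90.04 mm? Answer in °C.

T = 165 °C

Required Δd = 90.04 − 89.79 = 0.25 mm
Δd = αd₀ΔT ⇒ ΔT = Δd/(αd₀) = 0.25 / (19.2×10⁻⁶ × 89.79) = 145.01 K
T_min = 19.9 + 145.01 = 164.91 °C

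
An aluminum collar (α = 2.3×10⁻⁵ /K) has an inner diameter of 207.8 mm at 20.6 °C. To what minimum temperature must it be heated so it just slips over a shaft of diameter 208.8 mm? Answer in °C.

Required Δd = 208.8 − 207.8 = 1.0 mm
Δd = αd₀ΔT ⇒ ΔT = Δd/(αd₀) = 1.0 / (2.3×10⁻⁵ × 207.8) = 209.23 K
T_min = 20.6 + 209.23 = 229.83 °C

T = 230 °C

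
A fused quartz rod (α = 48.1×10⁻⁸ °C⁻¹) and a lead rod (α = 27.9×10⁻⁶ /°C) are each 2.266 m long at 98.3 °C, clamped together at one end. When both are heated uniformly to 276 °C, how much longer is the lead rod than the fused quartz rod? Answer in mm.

11.0 mm

ΔT = 177.7 K
fused quartz: ΔL = 48.1×10⁻⁸ × 2.266 m × 177.7 = 1.9368×10⁻⁴ m = 0.19368 mm
lead: ΔL = 27.9×10⁻⁶ × 2.266 m × 177.7 = 1.1234×10⁻² m = 11.234 mm
difference = 11.234 − 0.19368 = 11.04032 mm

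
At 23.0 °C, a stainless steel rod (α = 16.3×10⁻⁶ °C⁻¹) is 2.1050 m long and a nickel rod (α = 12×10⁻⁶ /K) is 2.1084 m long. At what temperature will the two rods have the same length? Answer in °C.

T = 400.3 °C

L₁(1 + α₁ΔT) = L₂(1 + α₂ΔT) ⇒ ΔT = (L₂ − L₁)/(α₁L₁ − α₂L₂)
L₂ − L₁ = 2.1084 − 2.1050 = 3.40×10⁻³ m
α₁L₁ − α₂L₂ = 16.3×10⁻⁶×2.1050 − 12×10⁻⁶×2.1084 = 9.0107×10⁻⁶ m/K
ΔT = 3.40×10⁻³ / 9.0107×10⁻⁶ = 377.329 K
T = 23.0 + 377.329 = 400.329 °C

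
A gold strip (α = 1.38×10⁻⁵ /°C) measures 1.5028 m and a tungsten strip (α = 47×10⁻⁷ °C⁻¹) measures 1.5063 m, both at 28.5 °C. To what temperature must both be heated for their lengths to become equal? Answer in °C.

L₁(1 + α₁ΔT) = L₂(1 + α₂ΔT) ⇒ ΔT = (L₂ − L₁)/(α₁L₁ − α₂L₂)
L₂ − L₁ = 1.5063 − 1.5028 = 3.50×10⁻³ m
α₁L₁ − α₂L₂ = 1.38×10⁻⁵×1.5028 − 47×10⁻⁷×1.5063 = 1.365903×10⁻⁵ m/K
ΔT = 3.50×10⁻³ / 1.365903×10⁻⁵ = 256.241 K
T = 28.5 + 256.241 = 284.741 °C

T = 284.7 °C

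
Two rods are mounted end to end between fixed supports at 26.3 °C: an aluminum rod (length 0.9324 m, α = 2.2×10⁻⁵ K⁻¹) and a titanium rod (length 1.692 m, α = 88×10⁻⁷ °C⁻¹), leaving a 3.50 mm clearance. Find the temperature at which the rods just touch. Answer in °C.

T = 125 °C

α₁L₁ = 2.05128×10⁻⁵ m/K, α₂L₂ = 1.48896×10⁻⁵ m/K → total 3.54024×10⁻⁵ m/K
ΔT = g/(α₁L₁+α₂L₂) = 3.50×10⁻³ / 3.54024×10⁻⁵ = 98.86 K
T = 26.3 + 98.86 = 125.16 °C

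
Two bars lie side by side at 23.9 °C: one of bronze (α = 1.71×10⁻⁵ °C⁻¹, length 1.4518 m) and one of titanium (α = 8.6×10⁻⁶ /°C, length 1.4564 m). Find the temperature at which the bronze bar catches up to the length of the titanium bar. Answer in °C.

L₁(1 + α₁ΔT) = L₂(1 + α₂ΔT) ⇒ ΔT = (L₂ − L₁)/(α₁L₁ − α₂L₂)
L₂ − L₁ = 1.4564 − 1.4518 = 4.60×10⁻³ m
α₁L₁ − α₂L₂ = 1.71×10⁻⁵×1.4518 − 8.6×10⁻⁶×1.4564 = 1.230074×10⁻⁵ m/K
ΔT = 4.60×10⁻³ / 1.230074×10⁻⁵ = 373.961 K
T = 23.9 + 373.961 = 397.861 °C

T = 397.9 °C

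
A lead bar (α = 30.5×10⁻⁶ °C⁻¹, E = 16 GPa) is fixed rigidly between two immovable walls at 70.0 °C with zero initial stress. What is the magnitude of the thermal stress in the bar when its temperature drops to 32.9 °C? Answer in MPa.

σ = 18.1 MPa

Fully constrained: the free strain ε = αΔT is blocked, so σ = Eε = EαΔT.
|ΔT| = 37.1 K
σ = 16.0×10⁹ × 30.5×10⁻⁶ × 37.1 = 1.81×10⁷ Pa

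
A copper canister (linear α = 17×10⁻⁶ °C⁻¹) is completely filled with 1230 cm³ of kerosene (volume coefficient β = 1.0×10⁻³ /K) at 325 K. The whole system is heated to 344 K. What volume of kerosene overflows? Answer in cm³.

The canister also expands: β_container ≈ 3α = 5.1×10⁻⁵ /K
Net overflow = V₀(β_liq − 3α_cont)ΔT
β − 3α = 1.00×10⁻³ − 5.1×10⁻⁵ = 9.49×10⁻⁴ /K; ΔT = 19 K
ΔV = 1230 × 9.49×10⁻⁴ × 19 = 22.2 cm³

22.2 cm³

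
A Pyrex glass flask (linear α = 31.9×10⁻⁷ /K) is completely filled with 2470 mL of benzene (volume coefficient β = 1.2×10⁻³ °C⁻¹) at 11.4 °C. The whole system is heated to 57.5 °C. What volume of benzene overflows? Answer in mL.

The flask also expands: β_container ≈ 3α = 9.57×10⁻⁶ /K
Net overflow = V₀(β_liq − 3α_cont)ΔT
β − 3α = 1.20×10⁻³ − 9.57×10⁻⁶ = 1.19043×10⁻³ /K; ΔT = 46.1 K
ΔV = 2470 × 1.19043×10⁻³ × 46.1 = 136 mL

136 mL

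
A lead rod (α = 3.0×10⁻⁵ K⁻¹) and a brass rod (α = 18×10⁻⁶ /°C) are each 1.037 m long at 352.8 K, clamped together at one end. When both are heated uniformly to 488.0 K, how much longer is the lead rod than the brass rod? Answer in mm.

ΔT = 135.2 K
lead: ΔL = 3.0×10⁻⁵ × 1.037 m × 135.2 = 4.2061×10⁻³ m = 4.2061 mm
brass: ΔL = 18×10⁻⁶ × 1.037 m × 135.2 = 2.5236×10⁻³ m = 2.5236 mm
difference = 4.2061 − 2.5236 = 1.6825 mm

1.68 mm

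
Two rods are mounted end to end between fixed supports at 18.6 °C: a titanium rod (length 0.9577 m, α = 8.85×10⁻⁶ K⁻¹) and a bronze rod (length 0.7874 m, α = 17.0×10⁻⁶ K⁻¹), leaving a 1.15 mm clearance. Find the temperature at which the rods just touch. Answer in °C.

T = 71.2 °C

Gap closes when ΔL₁ + ΔL₂ = 1.15 mm = 1.15×10⁻³ m
(α₁L₁ + α₂L₂)ΔT = g
α₁L₁ + α₂L₂ = 8.85×10⁻⁶×0.9577 + 17.0×10⁻⁶×0.7874 = 2.1861445×10⁻⁵ m/K
ΔT = 1.15×10⁻³ / 2.1861445×10⁻⁵ = 52.604 K
T = 18.6 + 52.604 = 71.204 °C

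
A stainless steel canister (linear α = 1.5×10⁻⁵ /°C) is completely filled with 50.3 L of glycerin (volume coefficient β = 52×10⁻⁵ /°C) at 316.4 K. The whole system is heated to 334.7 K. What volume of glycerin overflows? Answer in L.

The canister also expands: β_container ≈ 3α = 4.5×10⁻⁵ /K
Net overflow = V₀(β_liq − 3α_cont)ΔT
β − 3α = 5.20×10⁻⁴ − 4.5×10⁻⁵ = 4.75×10⁻⁴ /K; ΔT = 18.3 K
ΔV = 50.3 × 4.75×10⁻⁴ × 18.3 = 0.437 L

0.437 L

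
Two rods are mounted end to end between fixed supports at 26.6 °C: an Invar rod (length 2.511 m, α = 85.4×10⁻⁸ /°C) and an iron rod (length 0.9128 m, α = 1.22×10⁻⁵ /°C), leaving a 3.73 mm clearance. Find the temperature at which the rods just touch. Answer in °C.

T = 307 °C

α₁L₁ = 2.144394×10⁻⁶ m/K, α₂L₂ = 1.113616×10⁻⁵ m/K → total 1.3280554×10⁻⁵ m/K
ΔT = g/(α₁L₁+α₂L₂) = 3.73×10⁻³ / 1.3280554×10⁻⁵ = 280.86 K
T = 26.6 + 280.86 = 307.46 °C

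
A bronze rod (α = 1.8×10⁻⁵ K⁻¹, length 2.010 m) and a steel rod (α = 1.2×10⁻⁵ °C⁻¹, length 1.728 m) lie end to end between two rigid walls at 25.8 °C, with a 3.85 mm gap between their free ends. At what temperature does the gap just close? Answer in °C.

Gap closes when ΔL₁ + ΔL₂ = 3.85 mm = 3.85×10⁻³ m
(α₁L₁ + α₂L₂)ΔT = g
α₁L₁ + α₂L₂ = 1.8×10⁻⁵×2.010 + 1.2×10⁻⁵×1.728 = 5.6916×10⁻⁵ m/K
ΔT = 3.85×10⁻³ / 5.6916×10⁻⁵ = 67.644 K
T = 25.8 + 67.644 = 93.444 °C

T = 93.4 °C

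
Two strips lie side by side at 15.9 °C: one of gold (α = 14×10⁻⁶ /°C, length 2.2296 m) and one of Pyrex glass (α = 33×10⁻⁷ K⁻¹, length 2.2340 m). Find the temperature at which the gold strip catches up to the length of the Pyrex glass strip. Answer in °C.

L₁(1 + α₁ΔT) = L₂(1 + α₂ΔT) ⇒ ΔT = (L₂ − L₁)/(α₁L₁ − α₂L₂)
L₂ − L₁ = 2.2340 − 2.2296 = 4.40×10⁻³ m
α₁L₁ − α₂L₂ = 14×10⁻⁶×2.2296 − 33×10⁻⁷×2.2340 = 2.38422×10⁻⁵ m/K
ΔT = 4.40×10⁻³ / 2.38422×10⁻⁵ = 184.547 K
T = 15.9 + 184.547 = 200.447 °C

T = 200.4 °C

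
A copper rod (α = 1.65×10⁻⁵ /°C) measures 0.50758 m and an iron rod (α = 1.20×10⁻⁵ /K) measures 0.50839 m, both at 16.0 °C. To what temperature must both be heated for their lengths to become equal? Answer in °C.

Equal length when α₁L₁ΔT − α₂L₂ΔT = L₂ − L₁ = 8.10×10⁻⁴ m
α₁L₁ = 8.37507×10⁻⁶, α₂L₂ = 6.10068×10⁻⁶ → Δ(αL) = 2.27439×10⁻⁶ m/K
ΔT = 8.10×10⁻⁴ / 2.27439×10⁻⁶ = 356.139 K, so T = 16.0 + 356.139 = 372.139 °C

T = 372.1 °C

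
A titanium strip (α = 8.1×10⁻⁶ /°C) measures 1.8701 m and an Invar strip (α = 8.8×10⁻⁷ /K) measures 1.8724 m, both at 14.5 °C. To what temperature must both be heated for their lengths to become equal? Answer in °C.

T = 184.9 °C

Equal length when α₁L₁ΔT − α₂L₂ΔT = L₂ − L₁ = 2.30×10⁻³ m
α₁L₁ = 1.514781×10⁻⁵, α₂L₂ = 1.647712×10⁻⁶ → Δ(αL) = 1.3500098×10⁻⁵ m/K
ΔT = 2.30×10⁻³ / 1.3500098×10⁻⁵ = 170.369 K, so T = 14.5 + 170.369 = 184.869 °C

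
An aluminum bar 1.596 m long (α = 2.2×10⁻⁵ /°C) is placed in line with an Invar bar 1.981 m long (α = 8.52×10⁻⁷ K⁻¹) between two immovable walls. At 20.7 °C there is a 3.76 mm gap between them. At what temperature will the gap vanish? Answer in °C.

T = 123 °C

α₁L₁ = 3.5112×10⁻⁵ m/K, α₂L₂ = 1.687812×10⁻⁶ m/K → total 3.6799812×10⁻⁵ m/K
ΔT = g/(α₁L₁+α₂L₂) = 3.76×10⁻³ / 3.6799812×10⁻⁵ = 102.17 K
T = 20.7 + 102.17 = 122.87 °C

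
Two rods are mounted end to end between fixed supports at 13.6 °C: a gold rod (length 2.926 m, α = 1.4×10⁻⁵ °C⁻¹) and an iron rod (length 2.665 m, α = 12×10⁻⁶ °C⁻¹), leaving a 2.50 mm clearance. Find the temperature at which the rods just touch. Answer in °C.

Gap closes when ΔL₁ + ΔL₂ = 2.50 mm = 2.50×10⁻³ m
(α₁L₁ + α₂L₂)ΔT = g
α₁L₁ + α₂L₂ = 1.4×10⁻⁵×2.926 + 12×10⁻⁶×2.665 = 7.2944×10⁻⁵ m/K
ΔT = 2.50×10⁻³ / 7.2944×10⁻⁵ = 34.273 K
T = 13.6 + 34.273 = 47.873 °C

T = 47.9 °C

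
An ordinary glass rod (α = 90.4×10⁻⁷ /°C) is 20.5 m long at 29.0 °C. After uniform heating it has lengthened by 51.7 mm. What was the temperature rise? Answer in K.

ΔT = 279 K

ΔL = αL₀ΔT ⇒ ΔT = ΔL / (αL₀)
ΔT = 51.7×10⁻³ m / (90.4×10⁻⁷ × 20.5 m) = 278.98 K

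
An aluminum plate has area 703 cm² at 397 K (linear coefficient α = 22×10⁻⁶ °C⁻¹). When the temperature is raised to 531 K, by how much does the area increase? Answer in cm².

ΔA = 4.14 cm²

Area coefficient ≈ 2α; |ΔT| = 134 K
ΔA = 2αA₀ΔT = 2(22×10⁻⁶)(703)(134) = 4.14 cm²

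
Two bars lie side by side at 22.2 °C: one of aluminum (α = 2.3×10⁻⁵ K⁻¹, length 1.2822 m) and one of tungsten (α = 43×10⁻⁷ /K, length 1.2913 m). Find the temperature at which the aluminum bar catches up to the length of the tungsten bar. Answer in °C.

Equal length when α₁L₁ΔT − α₂L₂ΔT = L₂ − L₁ = 9.10×10⁻³ m
α₁L₁ = 2.94906×10⁻⁵, α₂L₂ = 5.55259×10⁻⁶ → Δ(αL) = 2.393801×10⁻⁵ m/K
ΔT = 9.10×10⁻³ / 2.393801×10⁻⁵ = 380.149 K, so T = 22.2 + 380.149 = 402.349 °C

T = 402.3 °C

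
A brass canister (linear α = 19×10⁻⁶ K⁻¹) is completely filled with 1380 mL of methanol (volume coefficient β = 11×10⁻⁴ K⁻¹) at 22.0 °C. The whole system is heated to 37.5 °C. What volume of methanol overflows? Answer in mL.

The canister also expands: β_container ≈ 3α = 5.7×10⁻⁵ /K
Net overflow = V₀(β_liq − 3α_cont)ΔT
β − 3α = 1.10×10⁻³ − 5.7×10⁻⁵ = 1.043×10⁻³ /K; ΔT = 15.5 K
ΔV = 1380 × 1.043×10⁻³ × 15.5 = 22.3 mL

22.3 mL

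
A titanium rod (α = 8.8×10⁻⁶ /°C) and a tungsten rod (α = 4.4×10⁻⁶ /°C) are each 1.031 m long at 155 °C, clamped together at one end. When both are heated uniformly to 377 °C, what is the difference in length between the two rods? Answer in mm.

ΔT = 222 K
titanium: ΔL = 8.8×10⁻⁶ × 1.031 m × 222 = 2.0142×10⁻³ m = 2.0142 mm
tungsten: ΔL = 4.4×10⁻⁶ × 1.031 m × 222 = 1.0071×10⁻³ m = 1.0071 mm
difference = 2.0142 − 1.0071 = 1.0071 mm

1.01 mm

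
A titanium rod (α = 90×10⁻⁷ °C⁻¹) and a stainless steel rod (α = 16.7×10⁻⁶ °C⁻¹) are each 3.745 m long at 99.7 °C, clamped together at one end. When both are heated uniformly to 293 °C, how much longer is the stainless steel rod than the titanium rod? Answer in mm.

5.57 mm

ΔT = 193.3 K
titanium: ΔL = 90×10⁻⁷ × 3.745 m × 193.3 = 6.5152×10⁻³ m = 6.5152 mm
stainless steel: ΔL = 16.7×10⁻⁶ × 3.745 m × 193.3 = 1.2089×10⁻² m = 12.089 mm
difference = 12.089 − 6.5152 = 5.5738 mm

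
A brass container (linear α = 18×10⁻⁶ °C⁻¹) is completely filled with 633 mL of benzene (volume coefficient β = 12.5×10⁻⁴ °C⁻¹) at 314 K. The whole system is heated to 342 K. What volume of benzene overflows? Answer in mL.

The container also expands: β_container ≈ 3α = 5.4×10⁻⁵ /K
Net overflow = V₀(β_liq − 3α_cont)ΔT
β − 3α = 1.25×10⁻³ − 5.4×10⁻⁵ = 1.196×10⁻³ /K; ΔT = 28 K
ΔV = 633 × 1.196×10⁻³ × 28 = 21.2 mL

21.2 mL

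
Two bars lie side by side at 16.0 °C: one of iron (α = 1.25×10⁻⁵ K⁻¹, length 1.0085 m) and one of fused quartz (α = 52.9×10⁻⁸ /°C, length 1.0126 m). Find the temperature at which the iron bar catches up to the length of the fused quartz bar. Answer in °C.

L₁(1 + α₁ΔT) = L₂(1 + α₂ΔT) ⇒ ΔT = (L₂ − L₁)/(α₁L₁ − α₂L₂)
L₂ − L₁ = 1.0126 − 1.0085 = 4.10×10⁻³ m
α₁L₁ − α₂L₂ = 1.25×10⁻⁵×1.0085 − 52.9×10⁻⁸×1.0126 = 1.20705846×10⁻⁵ m/K
ΔT = 4.10×10⁻³ / 1.20705846×10⁻⁵ = 339.669 K
T = 16.0 + 339.669 = 355.669 °C

T = 355.7 °C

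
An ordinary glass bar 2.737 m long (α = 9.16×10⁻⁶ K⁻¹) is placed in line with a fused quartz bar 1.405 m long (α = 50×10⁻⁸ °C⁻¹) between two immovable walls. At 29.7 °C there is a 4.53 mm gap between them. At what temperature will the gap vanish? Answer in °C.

T = 205 °C

Gap closes when ΔL₁ + ΔL₂ = 4.53 mm = 4.53×10⁻³ m
(α₁L₁ + α₂L₂)ΔT = g
α₁L₁ + α₂L₂ = 9.16×10⁻⁶×2.737 + 50×10⁻⁸×1.405 = 2.577342×10⁻⁵ m/K
ΔT = 4.53×10⁻³ / 2.577342×10⁻⁵ = 175.76 K
T = 29.7 + 175.76 = 205.46 °C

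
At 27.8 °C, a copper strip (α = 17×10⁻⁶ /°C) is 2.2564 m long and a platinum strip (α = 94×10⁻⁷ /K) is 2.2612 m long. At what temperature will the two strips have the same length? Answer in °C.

T = 308.4 °C

L₁(1 + α₁ΔT) = L₂(1 + α₂ΔT) ⇒ ΔT = (L₂ − L₁)/(α₁L₁ − α₂L₂)
L₂ − L₁ = 2.2612 − 2.2564 = 4.80×10⁻³ m
α₁L₁ − α₂L₂ = 17×10⁻⁶×2.2564 − 94×10⁻⁷×2.2612 = 1.710352×10⁻⁵ m/K
ΔT = 4.80×10⁻³ / 1.710352×10⁻⁵ = 280.644 K
T = 27.8 + 280.644 = 308.444 °C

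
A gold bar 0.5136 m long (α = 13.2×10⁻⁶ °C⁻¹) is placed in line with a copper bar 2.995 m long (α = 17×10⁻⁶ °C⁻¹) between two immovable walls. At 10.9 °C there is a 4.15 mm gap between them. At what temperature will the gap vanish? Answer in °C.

Gap closes when ΔL₁ + ΔL₂ = 4.15 mm = 4.15×10⁻³ m
(α₁L₁ + α₂L₂)ΔT = g
α₁L₁ + α₂L₂ = 13.2×10⁻⁶×0.5136 + 17×10⁻⁶×2.995 = 5.769452×10⁻⁵ m/K
ΔT = 4.15×10⁻³ / 5.769452×10⁻⁵ = 71.931 K
T = 10.9 + 71.931 = 82.831 °C

T = 82.8 °C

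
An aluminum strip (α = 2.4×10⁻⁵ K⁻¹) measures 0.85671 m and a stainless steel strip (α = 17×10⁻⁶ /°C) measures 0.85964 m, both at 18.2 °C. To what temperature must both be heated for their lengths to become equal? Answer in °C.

T = 510.9 °C

L₁(1 + α₁ΔT) = L₂(1 + α₂ΔT) ⇒ ΔT = (L₂ − L₁)/(α₁L₁ − α₂L₂)
L₂ − L₁ = 0.85964 − 0.85671 = 2.93×10⁻³ m
α₁L₁ − α₂L₂ = 2.4×10⁻⁵×0.85671 − 17×10⁻⁶×0.85964 = 5.94716×10⁻⁶ m/K
ΔT = 2.93×10⁻³ / 5.94716×10⁻⁶ = 492.672 K
T = 18.2 + 492.672 = 510.872 °C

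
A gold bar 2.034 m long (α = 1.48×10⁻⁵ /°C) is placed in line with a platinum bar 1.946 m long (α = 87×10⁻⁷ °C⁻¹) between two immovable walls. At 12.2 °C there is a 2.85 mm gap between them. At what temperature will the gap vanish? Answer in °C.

Gap closes when ΔL₁ + ΔL₂ = 2.85 mm = 2.85×10⁻³ m
(α₁L₁ + α₂L₂)ΔT = g
α₁L₁ + α₂L₂ = 1.48×10⁻⁵×2.034 + 87×10⁻⁷×1.946 = 4.70334×10⁻⁵ m/K
ΔT = 2.85×10⁻³ / 4.70334×10⁻⁵ = 60.595 K
T = 12.2 + 60.595 = 72.795 °C

T = 72.8 °C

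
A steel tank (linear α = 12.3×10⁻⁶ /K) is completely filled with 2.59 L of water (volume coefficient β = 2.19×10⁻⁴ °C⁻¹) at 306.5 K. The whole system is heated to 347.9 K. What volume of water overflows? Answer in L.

0.0195 L

The tank also expands: β_container ≈ 3α = 3.69×10⁻⁵ /K
Net overflow = V₀(β_liq − 3α_cont)ΔT
β − 3α = 2.19×10⁻⁴ − 3.69×10⁻⁵ = 1.821×10⁻⁴ /K; ΔT = 41.4 K
ΔV = 2.59 × 1.821×10⁻⁴ × 41.4 = 0.0195 L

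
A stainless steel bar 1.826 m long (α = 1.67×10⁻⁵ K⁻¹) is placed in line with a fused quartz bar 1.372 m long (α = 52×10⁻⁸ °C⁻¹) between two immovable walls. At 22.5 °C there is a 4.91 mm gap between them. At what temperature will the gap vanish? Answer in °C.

Gap closes when ΔL₁ + ΔL₂ = 4.91 mm = 4.91×10⁻³ m
(α₁L₁ + α₂L₂)ΔT = g
α₁L₁ + α₂L₂ = 1.67×10⁻⁵×1.826 + 52×10⁻⁸×1.372 = 3.120764×10⁻⁵ m/K
ΔT = 4.91×10⁻³ / 3.120764×10⁻⁵ = 157.33 K
T = 22.5 + 157.33 = 179.83 °C

T = 180 °C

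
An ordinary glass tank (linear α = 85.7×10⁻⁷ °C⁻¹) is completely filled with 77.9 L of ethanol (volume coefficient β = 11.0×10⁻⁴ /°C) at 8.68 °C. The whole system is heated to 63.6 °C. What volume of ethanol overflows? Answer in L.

4.60 L

The tank also expands: β_container ≈ 3α = 2.571×10⁻⁵ /K
Net overflow = V₀(β_liq − 3α_cont)ΔT
β − 3α = 1.10×10⁻³ − 2.571×10⁻⁵ = 1.07429×10⁻³ /K; ΔT = 54.92 K
ΔV = 77.9 × 1.07429×10⁻³ × 54.92 = 4.60 L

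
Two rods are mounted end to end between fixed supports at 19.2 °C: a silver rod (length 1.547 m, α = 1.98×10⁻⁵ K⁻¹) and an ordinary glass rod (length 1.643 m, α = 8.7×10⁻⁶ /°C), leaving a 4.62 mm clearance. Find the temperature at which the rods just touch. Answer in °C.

T = 122 °C

Gap closes when ΔL₁ + ΔL₂ = 4.62 mm = 4.62×10⁻³ m
(α₁L₁ + α₂L₂)ΔT = g
α₁L₁ + α₂L₂ = 1.98×10⁻⁵×1.547 + 8.7×10⁻⁶×1.643 = 4.49247×10⁻⁵ m/K
ΔT = 4.62×10⁻³ / 4.49247×10⁻⁵ = 102.84 K
T = 19.2 + 102.84 = 122.04 °C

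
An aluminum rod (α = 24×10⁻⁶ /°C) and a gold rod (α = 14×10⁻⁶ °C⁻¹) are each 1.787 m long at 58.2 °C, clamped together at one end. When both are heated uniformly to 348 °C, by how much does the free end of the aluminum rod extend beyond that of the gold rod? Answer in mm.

5.18 mm

ΔT = 289.8 K
aluminum: ΔL = 24×10⁻⁶ × 1.787 m × 289.8 = 1.2429×10⁻² m = 12.429 mm
gold: ΔL = 14×10⁻⁶ × 1.787 m × 289.8 = 7.2502×10⁻³ m = 7.2502 mm
difference = 12.429 − 7.2502 = 5.1788 mm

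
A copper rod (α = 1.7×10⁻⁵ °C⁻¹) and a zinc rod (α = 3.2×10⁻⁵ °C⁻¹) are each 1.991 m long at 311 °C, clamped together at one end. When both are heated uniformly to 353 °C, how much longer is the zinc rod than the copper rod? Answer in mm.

1.25 mm

ΔT = 42 K
copper: ΔL = 1.7×10⁻⁵ × 1.991 m × 42 = 1.4216×10⁻³ m = 1.4216 mm
zinc: ΔL = 3.2×10⁻⁵ × 1.991 m × 42 = 2.6759×10⁻³ m = 2.6759 mm
difference = 2.6759 − 1.4216 = 1.2543 mm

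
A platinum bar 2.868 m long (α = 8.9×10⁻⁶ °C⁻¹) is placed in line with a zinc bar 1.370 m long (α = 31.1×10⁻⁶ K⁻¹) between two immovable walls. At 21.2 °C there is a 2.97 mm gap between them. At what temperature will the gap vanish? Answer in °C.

Gap closes when ΔL₁ + ΔL₂ = 2.97 mm = 2.97×10⁻³ m
(α₁L₁ + α₂L₂)ΔT = g
α₁L₁ + α₂L₂ = 8.9×10⁻⁶×2.868 + 31.1×10⁻⁶×1.370 = 6.81322×10⁻⁵ m/K
ΔT = 2.97×10⁻³ / 6.81322×10⁻⁵ = 43.592 K
T = 21.2 + 43.592 = 64.792 °C

T = 64.8 °C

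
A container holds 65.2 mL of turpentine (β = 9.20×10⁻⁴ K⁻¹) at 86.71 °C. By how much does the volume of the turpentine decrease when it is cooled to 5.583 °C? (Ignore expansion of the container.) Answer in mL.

ΔV = 4.87 mL

|ΔT| = |5.583 − 86.71| = 81.127 K
ΔV = βV₀ΔT = (9.20×10⁻⁴)(65.2)(81.127) = 4.87 mL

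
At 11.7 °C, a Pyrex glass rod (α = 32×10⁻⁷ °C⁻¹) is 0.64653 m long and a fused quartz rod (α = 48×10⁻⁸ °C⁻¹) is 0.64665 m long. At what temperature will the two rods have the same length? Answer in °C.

L₁(1 + α₁ΔT) = L₂(1 + α₂ΔT) ⇒ ΔT = (L₂ − L₁)/(α₁L₁ − α₂L₂)
L₂ − L₁ = 0.64665 − 0.64653 = 1.20×10⁻⁴ m
α₁L₁ − α₂L₂ = 32×10⁻⁷×0.64653 − 48×10⁻⁸×0.64665 = 1.758504×10⁻⁶ m/K
ΔT = 1.20×10⁻⁴ / 1.758504×10⁻⁶ = 68.2398 K
T = 11.7 + 68.2398 = 79.9398 °C

T = 79.94 °C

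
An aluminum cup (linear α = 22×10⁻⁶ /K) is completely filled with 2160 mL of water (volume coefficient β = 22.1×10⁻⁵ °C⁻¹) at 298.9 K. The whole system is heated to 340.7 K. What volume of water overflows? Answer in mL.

The cup also expands: β_container ≈ 3α = 6.6×10⁻⁵ /K
Net overflow = V₀(β_liq − 3α_cont)ΔT
β − 3α = 2.21×10⁻⁴ − 6.6×10⁻⁵ = 1.55×10⁻⁴ /K; ΔT = 41.8 K
ΔV = 2160 × 1.55×10⁻⁴ × 41.8 = 14.0 mL

14.0 mL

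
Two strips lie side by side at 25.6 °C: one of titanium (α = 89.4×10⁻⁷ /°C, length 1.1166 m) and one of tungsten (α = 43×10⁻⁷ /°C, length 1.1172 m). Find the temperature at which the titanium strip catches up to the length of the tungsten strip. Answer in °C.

T = 141.5 °C

Equal length when α₁L₁ΔT − α₂L₂ΔT = L₂ − L₁ = 6.00×10⁻⁴ m
α₁L₁ = 9.982404×10⁻⁶, α₂L₂ = 4.80396×10⁻⁶ → Δ(αL) = 5.178444×10⁻⁶ m/K
ΔT = 6.00×10⁻⁴ / 5.178444×10⁻⁶ = 115.865 K, so T = 25.6 + 115.865 = 141.465 °C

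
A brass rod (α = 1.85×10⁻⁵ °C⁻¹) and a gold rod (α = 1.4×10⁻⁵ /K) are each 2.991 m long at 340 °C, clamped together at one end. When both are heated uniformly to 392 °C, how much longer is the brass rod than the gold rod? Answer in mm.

ΔT = 52 K
brass: ΔL = 1.85×10⁻⁵ × 2.991 m × 52 = 2.8773×10⁻³ m = 2.8773 mm
gold: ΔL = 1.4×10⁻⁵ × 2.991 m × 52 = 2.1774×10⁻³ m = 2.1774 mm
difference = 2.8773 − 2.1774 = 0.6999 mm

0.700 mm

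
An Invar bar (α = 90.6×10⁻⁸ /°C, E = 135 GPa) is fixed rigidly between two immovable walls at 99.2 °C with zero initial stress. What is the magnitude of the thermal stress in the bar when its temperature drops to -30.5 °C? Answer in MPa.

σ = 15.9 MPa

Fully constrained: the free strain ε = αΔT is blocked, so σ = Eε = EαΔT.
|ΔT| = 129.7 K
σ = 135×10⁹ × 90.6×10⁻⁸ × 129.7 = 1.59×10⁷ Pa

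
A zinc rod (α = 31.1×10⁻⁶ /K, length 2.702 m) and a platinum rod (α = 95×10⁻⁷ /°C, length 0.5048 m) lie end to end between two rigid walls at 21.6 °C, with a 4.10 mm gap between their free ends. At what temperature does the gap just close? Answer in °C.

T = 67.8 °C

Gap closes when ΔL₁ + ΔL₂ = 4.10 mm = 4.10×10⁻³ m
(α₁L₁ + α₂L₂)ΔT = g
α₁L₁ + α₂L₂ = 31.1×10⁻⁶×2.702 + 95×10⁻⁷×0.5048 = 8.88278×10⁻⁵ m/K
ΔT = 4.10×10⁻³ / 8.88278×10⁻⁵ = 46.157 K
T = 21.6 + 46.157 = 67.757 °C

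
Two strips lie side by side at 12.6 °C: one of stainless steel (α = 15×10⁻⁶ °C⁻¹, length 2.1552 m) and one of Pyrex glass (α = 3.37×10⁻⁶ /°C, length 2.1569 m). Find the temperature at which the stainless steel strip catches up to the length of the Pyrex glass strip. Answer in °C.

L₁(1 + α₁ΔT) = L₂(1 + α₂ΔT) ⇒ ΔT = (L₂ − L₁)/(α₁L₁ − α₂L₂)
L₂ − L₁ = 2.1569 − 2.1552 = 1.70×10⁻³ m
α₁L₁ − α₂L₂ = 15×10⁻⁶×2.1552 − 3.37×10⁻⁶×2.1569 = 2.5059247×10⁻⁵ m/K
ΔT = 1.70×10⁻³ / 2.5059247×10⁻⁵ = 67.8392 K
T = 12.6 + 67.8392 = 80.4392 °C

T = 80.44 °C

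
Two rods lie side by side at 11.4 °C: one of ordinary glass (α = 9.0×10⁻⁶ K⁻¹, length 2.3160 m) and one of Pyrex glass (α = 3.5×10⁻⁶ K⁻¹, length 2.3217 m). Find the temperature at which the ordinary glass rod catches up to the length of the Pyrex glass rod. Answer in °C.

T = 459.6 °C

L₁(1 + α₁ΔT) = L₂(1 + α₂ΔT) ⇒ ΔT = (L₂ − L₁)/(α₁L₁ − α₂L₂)
L₂ − L₁ = 2.3217 − 2.3160 = 5.70×10⁻³ m
α₁L₁ − α₂L₂ = 9.0×10⁻⁶×2.3160 − 3.5×10⁻⁶×2.3217 = 1.271805×10⁻⁵ m/K
ΔT = 5.70×10⁻³ / 1.271805×10⁻⁵ = 448.182 K
T = 11.4 + 448.182 = 459.582 °C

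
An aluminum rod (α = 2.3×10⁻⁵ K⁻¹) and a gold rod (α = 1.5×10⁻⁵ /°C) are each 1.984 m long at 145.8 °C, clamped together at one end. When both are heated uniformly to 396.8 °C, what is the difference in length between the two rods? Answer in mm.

3.98 mm

ΔT = 251.0 K
aluminum: ΔL = 2.3×10⁻⁵ × 1.984 m × 251.0 = 1.1454×10⁻² m = 11.454 mm
gold: ΔL = 1.5×10⁻⁵ × 1.984 m × 251.0 = 7.4698×10⁻³ m = 7.4698 mm
difference = 11.454 − 7.4698 = 3.9842 mm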